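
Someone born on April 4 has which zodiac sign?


Date: April 4
Conventional tropical zodiac dates: Aries from March 21 onward; Taurus starts April 20
April 4 falls within the Aries range

Aries


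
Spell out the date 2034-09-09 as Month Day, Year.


ISO 2034-09-09 parses as year=2034, month=09, day=09
Month 9 -> September

September 9, 2034


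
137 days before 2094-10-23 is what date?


Start: 2094-10-23, subtract 137 days
Back 23 days from October 23 reaches September 30, 2094 -> 114 left
September 2094 has 30 days -> back to August 31, 2094 -> 84 left
August 2094 has 31 days -> back to July 31, 2094 -> 53 left
July 2094 has 31 days -> back to June 30, 2094 -> 22 left
June 2094: 30 - 22 = 8 -> lands on June 8

Result: 2094-06-08


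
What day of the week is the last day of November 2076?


November 2076 has 30 days
Anchor: Jan 1, 2076. With p = 2076 - 1 = 2075: (p + p//4 - p//100 + p//400) mod 7 = (2075 + 518 - 20 + 5) mod 7 = 2578 mod 7 = 2 -> Wednesday (Mon=0 ... Sun=6)
Days before November (Jan-Oct): 305; November 1 index = (2 + 305) mod 7 = 6 -> Sunday
Last day offset: 30 - 1 = 29 days
Weekday index = (6 + 29) mod 7 = 0

Monday, November 30


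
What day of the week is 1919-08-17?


Date: August 17, 1919
Anchor: Jan 1, 1919. With p = 1919 - 1 = 1918: (p + p//4 - p//100 + p//400) mod 7 = (1918 + 479 - 19 + 4) mod 7 = 2382 mod 7 = 2 -> Wednesday (Mon=0 ... Sun=6)
Days before August (Jan-Jul): 212; offset = 212 + 17 - 1 = 228
Weekday index = (2 + 228) mod 7 = 6

Day of the week: Sunday


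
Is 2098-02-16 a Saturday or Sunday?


Anchor: Jan 1, 2098. With p = 2098 - 1 = 2097: (p + p//4 - p//100 + p//400) mod 7 = (2097 + 524 - 20 + 5) mod 7 = 2606 mod 7 = 2 -> Wednesday (Mon=0 ... Sun=6)
Day of year: 47; offset = 46
Weekday index = (2 + 46) mod 7 = 6 -> Sunday
Weekend days: Saturday, Sunday

Yes


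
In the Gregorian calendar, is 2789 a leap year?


Gregorian leap year rule: divisible by 4, but not by 100, unless also by 400.
2789 is not divisible by 4 -> not a leap year

No


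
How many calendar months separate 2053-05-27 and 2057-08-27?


From May 2053 to August 2057
4 years * 12 = 48 months, plus 3 months = 51

51 months


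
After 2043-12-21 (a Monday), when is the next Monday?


Current: Monday
Target: Monday
Days ahead: 7

Next Monday: 2043-12-28


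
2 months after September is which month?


September is month 9
9 + 2 = 11

November


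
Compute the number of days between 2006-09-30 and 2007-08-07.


From 2006-09-30 to 2007-08-07
2006-09-30: days before September = 31 + 28 + 31 + 30 + 31 + 30 + 31 + 31 = 243 (2006 is not a leap year); day of year = 243 + 30 = 273
2007-08-07: days before August = 31 + 28 + 31 + 30 + 31 + 30 + 31 = 212 (2007 is not a leap year); day of year = 212 + 7 = 219
Rest of 2006: 365 - 273 = 92
Total = 92 + 219 = 311

311 days


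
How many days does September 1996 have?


September 1996

30 days


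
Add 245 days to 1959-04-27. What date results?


Start: 1959-04-27, add 245 days
April 1959 has 30 days: 30 - 27 = 3 days to April 30 -> 242 left
May 1959 has 31 days -> 211 left
June 1959 has 30 days -> 181 left
July 1959 has 31 days -> 150 left
August 1959 has 31 days -> 119 left
September 1959 has 30 days -> 89 left
October 1959 has 31 days -> 58 left
November 1959 has 30 days -> 28 left
December 1959: 28 <= 31 -> lands on December 28

Result: 1959-12-28


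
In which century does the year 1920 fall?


Century = (year - 1) // 100 + 1
= (1920 - 1) // 100 + 1
= 1919 // 100 + 1
= 19 + 1

20th century


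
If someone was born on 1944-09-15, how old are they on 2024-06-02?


Birth: 1944-09-15
Reference: 2024-06-02
Year difference: 2024 - 1944 = 80
Birthday not yet reached in 2024, subtract 1

79 years old


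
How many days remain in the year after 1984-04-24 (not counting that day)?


Day of year: 115 of 366
Remaining = 366 - 115

251 days


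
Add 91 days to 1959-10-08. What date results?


Start: 1959-10-08, add 91 days
October 1959 has 31 days: 31 - 8 = 23 days to October 31 -> 68 left
November 1959 has 30 days -> 38 left
December 1959 has 31 days -> 7 left
January 1960: 7 <= 31 -> lands on January 7

Result: 1960-01-07


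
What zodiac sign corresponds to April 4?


Date: April 4
Conventional tropical zodiac dates: Aries from March 21 onward; Taurus starts April 20
April 4 falls within the Aries range

Aries


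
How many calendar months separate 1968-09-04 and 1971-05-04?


From September 1968 to May 1971
3 years * 12 = 36 months, minus 4 months = 32

32 months


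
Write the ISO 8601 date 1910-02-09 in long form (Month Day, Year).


ISO 1910-02-09 parses as year=1910, month=02, day=09
Month 2 -> February

February 9, 1910


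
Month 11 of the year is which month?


Month 11 of 12

November


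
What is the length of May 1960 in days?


May 1960

31 days


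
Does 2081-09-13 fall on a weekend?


Anchor: Jan 1, 2081. With p = 2081 - 1 = 2080: (p + p//4 - p//100 + p//400) mod 7 = (2080 + 520 - 20 + 5) mod 7 = 2585 mod 7 = 2 -> Wednesday (Mon=0 ... Sun=6)
Day of year: 256; offset = 255
Weekday index = (2 + 255) mod 7 = 5 -> Saturday
Weekend days: Saturday, Sunday

Yes


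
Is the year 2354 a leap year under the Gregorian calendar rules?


Gregorian leap year rule: divisible by 4, but not by 100, unless also by 400.
2354 is not divisible by 4 -> not a leap year

No


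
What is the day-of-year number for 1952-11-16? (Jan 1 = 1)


Date: November 16, 1952
Days in months 1 through 10: 305
Plus 16 days in November

Day of year: 321


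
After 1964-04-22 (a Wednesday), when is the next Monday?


Current: Wednesday
Target: Monday
Days ahead: 5

Next Monday: 1964-04-27


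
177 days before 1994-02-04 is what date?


Start: 1994-02-04, subtract 177 days
Back 4 days from February 4 reaches January 31, 1994 -> 173 left
January 1994 has 31 days -> back to December 31, 1993 -> 142 left
December 1993 has 31 days -> back to November 30, 1993 -> 111 left
November 1993 has 30 days -> back to October 31, 1993 -> 81 left
October 1993 has 31 days -> back to September 30, 1993 -> 50 left
September 1993 has 30 days -> back to August 31, 1993 -> 20 left
August 1993: 31 - 20 = 11 -> lands on August 11

Result: 1993-08-11


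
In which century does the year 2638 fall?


Century = (year - 1) // 100 + 1
= (2638 - 1) // 100 + 1
= 2637 // 100 + 1
= 26 + 1

27th century


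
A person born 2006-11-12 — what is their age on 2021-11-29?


Birth: 2006-11-12
Reference: 2021-11-29
Year difference: 2021 - 2006 = 15

15 years old


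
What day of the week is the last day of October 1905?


October 1905 has 31 days
Anchor: Jan 1, 1905. With p = 1905 - 1 = 1904: (p + p//4 - p//100 + p//400) mod 7 = (1904 + 476 - 19 + 4) mod 7 = 2365 mod 7 = 6 -> Sunday (Mon=0 ... Sun=6)
Days before October (Jan-Sep): 273; October 1 index = (6 + 273) mod 7 = 6 -> Sunday
Last day offset: 31 - 1 = 30 days
Weekday index = (6 + 30) mod 7 = 1

Tuesday, October 31


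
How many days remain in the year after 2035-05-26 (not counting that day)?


Day of year: 146 of 365
Remaining = 365 - 146

219 days


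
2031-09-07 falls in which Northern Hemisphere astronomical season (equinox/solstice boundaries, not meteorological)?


Date: September 7
Astronomical Summer (approx.; exact equinox/solstice day varies by year): June 21 to September 21
September 7 falls within the Summer window

Summer


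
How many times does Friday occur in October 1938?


October 1938 has 31 days
Anchor: Jan 1, 1938. With p = 1938 - 1 = 1937: (p + p//4 - p//100 + p//400) mod 7 = (1937 + 484 - 19 + 4) mod 7 = 2406 mod 7 = 5 -> Saturday (Mon=0 ... Sun=6)
Days before October (Jan-Sep): 273; October 1 index = (5 + 273) mod 7 = 5 -> Saturday
First Friday is October 7
Fridays: 7, 14, 21, 28

4 Fridays


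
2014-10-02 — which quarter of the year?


Month: October (month 10)
Q1: Jan-Mar, Q2: Apr-Jun, Q3: Jul-Sep, Q4: Oct-Dec

Q4


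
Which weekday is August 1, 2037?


Target: August 1, 2037
Anchor: Jan 1, 2037. With p = 2037 - 1 = 2036: (p + p//4 - p//100 + p//400) mod 7 = (2036 + 509 - 20 + 5) mod 7 = 2530 mod 7 = 3 -> Thursday (Mon=0 ... Sun=6)
Days before August (Jan-Jul): 212 days
Weekday index = (3 + 212) mod 7 = 5

Saturday


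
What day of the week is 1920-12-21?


Date: December 21, 1920
Anchor: Jan 1, 1920. With p = 1920 - 1 = 1919: (p + p//4 - p//100 + p//400) mod 7 = (1919 + 479 - 19 + 4) mod 7 = 2383 mod 7 = 3 -> Thursday (Mon=0 ... Sun=6)
Days before December (Jan-Nov): 335; offset = 335 + 21 - 1 = 355
Weekday index = (3 + 355) mod 7 = 1

Day of the week: Tuesday


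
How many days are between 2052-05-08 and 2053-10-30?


From 2052-05-08 to 2053-10-30
2052-05-08: days before May = 31 + 29 + 31 + 30 = 121 (2052 is a leap year); day of year = 121 + 8 = 129
2053-10-30: days before October = 31 + 28 + 31 + 30 + 31 + 30 + 31 + 31 + 30 = 273 (2053 is not a leap year); day of year = 273 + 30 = 303
Rest of 2052: 366 - 129 = 237
Total = 237 + 303 = 540

540 days


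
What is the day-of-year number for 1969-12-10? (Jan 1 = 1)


Date: December 10, 1969
Days in months 1 through 11: 334
Plus 10 days in December

Day of year: 344


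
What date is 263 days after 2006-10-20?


Start: 2006-10-20, add 263 days
October 2006 has 31 days: 31 - 20 = 11 days to October 31 -> 252 left
November 2006 has 30 days -> 222 left
December 2006 has 31 days -> 191 left
January 2007 has 31 days -> 160 left
February 2007 has 28 days -> 132 left
March 2007 has 31 days -> 101 left
April 2007 has 30 days -> 71 left
May 2007 has 31 days -> 40 left
June 2007 has 30 days -> 10 left
July 2007: 10 <= 31 -> lands on July 10

Result: 2007-07-10


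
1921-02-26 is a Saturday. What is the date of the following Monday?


Current: Saturday
Target: Monday
Days ahead: 2

Next Monday: 1921-02-28


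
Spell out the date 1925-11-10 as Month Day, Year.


ISO 1925-11-10 parses as year=1925, month=11, day=10
Month 11 -> November

November 10, 1925


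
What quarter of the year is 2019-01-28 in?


Month: January (month 1)
Q1: Jan-Mar, Q2: Apr-Jun, Q3: Jul-Sep, Q4: Oct-Dec

Q1


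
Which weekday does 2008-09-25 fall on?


Date: September 25, 2008
Anchor: Jan 1, 2008. With p = 2008 - 1 = 2007: (p + p//4 - p//100 + p//400) mod 7 = (2007 + 501 - 20 + 5) mod 7 = 2493 mod 7 = 1 -> Tuesday (Mon=0 ... Sun=6)
Days before September (Jan-Aug): 244; offset = 244 + 25 - 1 = 268
Weekday index = (1 + 268) mod 7 = 3

Day of the week: Thursday


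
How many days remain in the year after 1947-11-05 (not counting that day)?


Day of year: 309 of 365
Remaining = 365 - 309

56 days


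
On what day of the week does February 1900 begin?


Target: February 1, 1900
Anchor: Jan 1, 1900. With p = 1900 - 1 = 1899: (p + p//4 - p//100 + p//400) mod 7 = (1899 + 474 - 18 + 4) mod 7 = 2359 mod 7 = 0 -> Monday (Mon=0 ... Sun=6)
Days before February (Jan): 31 days
Weekday index = (0 + 31) mod 7 = 3

Thursday


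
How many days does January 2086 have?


January 2086

31 days


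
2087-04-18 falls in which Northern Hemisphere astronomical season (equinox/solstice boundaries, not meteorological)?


Date: April 18
Astronomical Spring (approx.; exact equinox/solstice day varies by year): March 20 to June 20
April 18 falls within the Spring window

Spring


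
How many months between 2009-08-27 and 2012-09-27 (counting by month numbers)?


From August 2009 to September 2012
3 years * 12 = 36 months, plus 1 month = 37

37 months


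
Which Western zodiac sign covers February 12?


Date: February 12
Conventional tropical zodiac dates: Aquarius from January 20 onward; Pisces starts February 19
February 12 falls within the Aquarius range

Aquarius


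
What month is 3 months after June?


June is month 6
6 + 3 = 9

September


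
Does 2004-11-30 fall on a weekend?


Anchor: Jan 1, 2004. With p = 2004 - 1 = 2003: (p + p//4 - p//100 + p//400) mod 7 = (2003 + 500 - 20 + 5) mod 7 = 2488 mod 7 = 3 -> Thursday (Mon=0 ... Sun=6)
Day of year: 335; offset = 334
Weekday index = (3 + 334) mod 7 = 1 -> Tuesday
Weekend days: Saturday, Sunday

No


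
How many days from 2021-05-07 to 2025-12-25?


From 2021-05-07 to 2025-12-25
2021-05-07: days before May = 31 + 28 + 31 + 30 = 120 (2021 is not a leap year); day of year = 120 + 7 = 127
2025-12-25: days before December = 31 + 28 + 31 + 30 + 31 + 30 + 31 + 31 + 30 + 31 + 30 = 334 (2025 is not a leap year); day of year = 334 + 25 = 359
Rest of 2021: 365 - 127 = 238
Full years 2022 (365), 2023 (365), 2024 (366): 1096
Total = 238 + 1096 + 359 = 1693

1693 days


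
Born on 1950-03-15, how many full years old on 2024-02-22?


Birth: 1950-03-15
Reference: 2024-02-22
Year difference: 2024 - 1950 = 74
Birthday not yet reached in 2024, subtract 1

73 years old


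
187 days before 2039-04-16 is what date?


Start: 2039-04-16, subtract 187 days
Back 16 days from April 16 reaches March 31, 2039 -> 171 left
March 2039 has 31 days -> back to February 28, 2039 -> 140 left
February 2039 has 28 days -> back to January 31, 2039 -> 112 left
January 2039 has 31 days -> back to December 31, 2038 -> 81 left
December 2038 has 31 days -> back to November 30, 2038 -> 50 left
November 2038 has 30 days -> back to October 31, 2038 -> 20 left
October 2038: 31 - 20 = 11 -> lands on October 11

Result: 2038-10-11


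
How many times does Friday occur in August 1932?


August 1932 has 31 days
Anchor: Jan 1, 1932. With p = 1932 - 1 = 1931: (p + p//4 - p//100 + p//400) mod 7 = (1931 + 482 - 19 + 4) mod 7 = 2398 mod 7 = 4 -> Friday (Mon=0 ... Sun=6)
Days before August (Jan-Jul): 213; August 1 index = (4 + 213) mod 7 = 0 -> Monday
First Friday is August 5
Fridays: 5, 12, 19, 26

4 Fridays


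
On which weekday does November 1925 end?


November 1925 has 30 days
Anchor: Jan 1, 1925. With p = 1925 - 1 = 1924: (p + p//4 - p//100 + p//400) mod 7 = (1924 + 481 - 19 + 4) mod 7 = 2390 mod 7 = 3 -> Thursday (Mon=0 ... Sun=6)
Days before November (Jan-Oct): 304; November 1 index = (3 + 304) mod 7 = 6 -> Sunday
Last day offset: 30 - 1 = 29 days
Weekday index = (6 + 29) mod 7 = 0

Monday, November 30


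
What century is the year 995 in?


Century = (year - 1) // 100 + 1
= (995 - 1) // 100 + 1
= 994 // 100 + 1
= 9 + 1

10th century


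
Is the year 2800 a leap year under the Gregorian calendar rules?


Gregorian leap year rule: divisible by 4, but not by 100, unless also by 400.
2800 is divisible by 400 -> leap year

Yes


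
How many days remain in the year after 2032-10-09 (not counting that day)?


Day of year: 283 of 366
Remaining = 366 - 283

83 days


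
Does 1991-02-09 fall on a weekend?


Anchor: Jan 1, 1991. With p = 1991 - 1 = 1990: (p + p//4 - p//100 + p//400) mod 7 = (1990 + 497 - 19 + 4) mod 7 = 2472 mod 7 = 1 -> Tuesday (Mon=0 ... Sun=6)
Day of year: 40; offset = 39
Weekday index = (1 + 39) mod 7 = 5 -> Saturday
Weekend days: Saturday, Sunday

Yes


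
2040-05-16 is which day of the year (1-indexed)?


Date: May 16, 2040
Days in months 1 through 4: 121
Plus 16 days in May

Day of year: 137


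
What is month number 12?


Month 12 of 12

December


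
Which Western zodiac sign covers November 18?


Date: November 18
Conventional tropical zodiac dates: Scorpio from October 23 onward; Sagittarius starts November 22
November 18 falls within the Scorpio range

Scorpio


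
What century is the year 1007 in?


Century = (year - 1) // 100 + 1
= (1007 - 1) // 100 + 1
= 1006 // 100 + 1
= 10 + 1

11th century


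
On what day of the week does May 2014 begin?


Target: May 1, 2014
Anchor: Jan 1, 2014. With p = 2014 - 1 = 2013: (p + p//4 - p//100 + p//400) mod 7 = (2013 + 503 - 20 + 5) mod 7 = 2501 mod 7 = 2 -> Wednesday (Mon=0 ... Sun=6)
Days before May (Jan-Apr): 120 days
Weekday index = (2 + 120) mod 7 = 3

Thursday


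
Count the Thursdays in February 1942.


February 1942 has 28 days
Anchor: Jan 1, 1942. With p = 1942 - 1 = 1941: (p + p//4 - p//100 + p//400) mod 7 = (1941 + 485 - 19 + 4) mod 7 = 2411 mod 7 = 3 -> Thursday (Mon=0 ... Sun=6)
Days before February (Jan): 31; February 1 index = (3 + 31) mod 7 = 6 -> Sunday
First Thursday is February 5
Thursdays: 5, 12, 19, 26

4 Thursdays


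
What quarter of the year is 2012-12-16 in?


Month: December (month 12)
Q1: Jan-Mar, Q2: Apr-Jun, Q3: Jul-Sep, Q4: Oct-Dec

Q4


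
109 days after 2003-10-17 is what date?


Start: 2003-10-17, add 109 days
October 2003 has 31 days: 31 - 17 = 14 days to October 31 -> 95 left
November 2003 has 30 days -> 65 left
December 2003 has 31 days -> 34 left
January 2004 has 31 days -> 3 left
February 2004: 3 <= 29 -> lands on February 3

Result: 2004-02-03


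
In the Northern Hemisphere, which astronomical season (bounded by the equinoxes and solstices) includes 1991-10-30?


Date: October 30
Astronomical Autumn (approx.; exact equinox/solstice day varies by year): September 22 to December 20
October 30 falls within the Autumn window

Autumn


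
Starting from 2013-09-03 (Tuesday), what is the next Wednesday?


Current: Tuesday
Target: Wednesday
Days ahead: 1

Next Wednesday: 2013-09-04


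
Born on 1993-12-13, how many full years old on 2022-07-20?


Birth: 1993-12-13
Reference: 2022-07-20
Year difference: 2022 - 1993 = 29
Birthday not yet reached in 2022, subtract 1

28 years old


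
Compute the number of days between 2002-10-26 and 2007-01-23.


From 2002-10-26 to 2007-01-23
2002-10-26: days before October = 31 + 28 + 31 + 30 + 31 + 30 + 31 + 31 + 30 = 273 (2002 is not a leap year); day of year = 273 + 26 = 299
2007-01-23: day of year = 23
Rest of 2002: 365 - 299 = 66
Full years 2003 (365), 2004 (366), 2005 (365), 2006 (365): 1461
Total = 66 + 1461 + 23 = 1550

1550 days


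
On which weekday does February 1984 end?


February 1984 has 29 days
Anchor: Jan 1, 1984. With p = 1984 - 1 = 1983: (p + p//4 - p//100 + p//400) mod 7 = (1983 + 495 - 19 + 4) mod 7 = 2463 mod 7 = 6 -> Sunday (Mon=0 ... Sun=6)
Days before February (Jan): 31; February 1 index = (6 + 31) mod 7 = 2 -> Wednesday
Last day offset: 29 - 1 = 28 days
Weekday index = (2 + 28) mod 7 = 2

Wednesday, February 29


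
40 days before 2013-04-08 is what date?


Start: 2013-04-08, subtract 40 days
Back 8 days from April 8 reaches March 31, 2013 -> 32 left
March 2013 has 31 days -> back to February 28, 2013 -> 1 left
February 2013: 28 - 1 = 27 -> lands on February 27

Result: 2013-02-27


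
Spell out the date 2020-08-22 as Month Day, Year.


ISO 2020-08-22 parses as year=2020, month=08, day=22
Month 8 -> August

August 22, 2020


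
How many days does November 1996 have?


November 1996

30 days


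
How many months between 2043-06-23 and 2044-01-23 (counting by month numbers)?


From June 2043 to January 2044
1 year * 12 = 12 months, minus 5 months = 7

7 months


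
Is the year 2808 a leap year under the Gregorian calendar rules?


Gregorian leap year rule: divisible by 4, but not by 100, unless also by 400.
2808 is divisible by 4 but not 100 -> leap year

Yes


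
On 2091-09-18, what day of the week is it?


Date: September 18, 2091
Anchor: Jan 1, 2091. With p = 2091 - 1 = 2090: (p + p//4 - p//100 + p//400) mod 7 = (2090 + 522 - 20 + 5) mod 7 = 2597 mod 7 = 0 -> Monday (Mon=0 ... Sun=6)
Days before September (Jan-Aug): 243; offset = 243 + 18 - 1 = 260
Weekday index = (0 + 260) mod 7 = 1

Day of the week: Tuesday


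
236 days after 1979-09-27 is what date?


Start: 1979-09-27, add 236 days
September 1979 has 30 days: 30 - 27 = 3 days to September 30 -> 233 left
October 1979 has 31 days -> 202 left
November 1979 has 30 days -> 172 left
December 1979 has 31 days -> 141 left
January 1980 has 31 days -> 110 left
February 1980 has 29 days -> 81 left
March 1980 has 31 days -> 50 left
April 1980 has 30 days -> 20 left
May 1980: 20 <= 31 -> lands on May 20

Result: 1980-05-20


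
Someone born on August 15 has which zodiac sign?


Date: August 15
Conventional tropical zodiac dates: Leo from July 23 onward; Virgo starts August 23
August 15 falls within the Leo range

Leo


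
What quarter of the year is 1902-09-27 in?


Month: September (month 9)
Q1: Jan-Mar, Q2: Apr-Jun, Q3: Jul-Sep, Q4: Oct-Dec

Q3


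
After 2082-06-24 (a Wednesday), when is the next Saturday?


Current: Wednesday
Target: Saturday
Days ahead: 3

Next Saturday: 2082-06-27


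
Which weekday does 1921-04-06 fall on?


Date: April 6, 1921
Anchor: Jan 1, 1921. With p = 1921 - 1 = 1920: (p + p//4 - p//100 + p//400) mod 7 = (1920 + 480 - 19 + 4) mod 7 = 2385 mod 7 = 5 -> Saturday (Mon=0 ... Sun=6)
Days before April (Jan-Mar): 90; offset = 90 + 6 - 1 = 95
Weekday index = (5 + 95) mod 7 = 2

Day of the week: Wednesday


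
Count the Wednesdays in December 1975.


December 1975 has 31 days
Anchor: Jan 1, 1975. With p = 1975 - 1 = 1974: (p + p//4 - p//100 + p//400) mod 7 = (1974 + 493 - 19 + 4) mod 7 = 2452 mod 7 = 2 -> Wednesday (Mon=0 ... Sun=6)
Days before December (Jan-Nov): 334; December 1 index = (2 + 334) mod 7 = 0 -> Monday
First Wednesday is December 3
Wednesdays: 3, 10, 17, 24, 31

5 Wednesdays


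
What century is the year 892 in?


Century = (year - 1) // 100 + 1
= (892 - 1) // 100 + 1
= 891 // 100 + 1
= 8 + 1

9th century


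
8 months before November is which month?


November is month 11
11 - 8 = 3

March


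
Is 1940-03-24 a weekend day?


Anchor: Jan 1, 1940. With p = 1940 - 1 = 1939: (p + p//4 - p//100 + p//400) mod 7 = (1939 + 484 - 19 + 4) mod 7 = 2408 mod 7 = 0 -> Monday (Mon=0 ... Sun=6)
Day of year: 84; offset = 83
Weekday index = (0 + 83) mod 7 = 6 -> Sunday
Weekend days: Saturday, Sunday

Yes


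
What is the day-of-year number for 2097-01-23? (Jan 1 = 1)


Date: January 23, 2097
No months before January
Plus 23 days in January

Day of year: 23


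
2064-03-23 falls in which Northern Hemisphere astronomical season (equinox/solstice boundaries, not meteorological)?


Date: March 23
Astronomical Spring (approx.; exact equinox/solstice day varies by year): March 20 to June 20
March 23 falls within the Spring window

Spring


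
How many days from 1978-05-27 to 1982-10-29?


From 1978-05-27 to 1982-10-29
1978-05-27: days before May = 31 + 28 + 31 + 30 = 120 (1978 is not a leap year); day of year = 120 + 27 = 147
1982-10-29: days before October = 31 + 28 + 31 + 30 + 31 + 30 + 31 + 31 + 30 = 273 (1982 is not a leap year); day of year = 273 + 29 = 302
Rest of 1978: 365 - 147 = 218
Full years 1979 (365), 1980 (366), 1981 (365): 1096
Total = 218 + 1096 + 302 = 1616

1616 days


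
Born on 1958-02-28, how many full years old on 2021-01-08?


Birth: 1958-02-28
Reference: 2021-01-08
Year difference: 2021 - 1958 = 63
Birthday not yet reached in 2021, subtract 1

62 years old


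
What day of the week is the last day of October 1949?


October 1949 has 31 days
Anchor: Jan 1, 1949. With p = 1949 - 1 = 1948: (p + p//4 - p//100 + p//400) mod 7 = (1948 + 487 - 19 + 4) mod 7 = 2420 mod 7 = 5 -> Saturday (Mon=0 ... Sun=6)
Days before October (Jan-Sep): 273; October 1 index = (5 + 273) mod 7 = 5 -> Saturday
Last day offset: 31 - 1 = 30 days
Weekday index = (5 + 30) mod 7 = 0

Monday, October 31


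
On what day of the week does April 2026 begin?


Target: April 1, 2026
Anchor: Jan 1, 2026. With p = 2026 - 1 = 2025: (p + p//4 - p//100 + p//400) mod 7 = (2025 + 506 - 20 + 5) mod 7 = 2516 mod 7 = 3 -> Thursday (Mon=0 ... Sun=6)
Days before April (Jan-Mar): 90 days
Weekday index = (3 + 90) mod 7 = 2

Wednesday


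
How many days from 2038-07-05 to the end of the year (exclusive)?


Day of year: 186 of 365
Remaining = 365 - 186

179 days


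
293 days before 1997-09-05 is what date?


Start: 1997-09-05, subtract 293 days
Back 5 days from September 5 reaches August 31, 1997 -> 288 left
August 1997 has 31 days -> back to July 31, 1997 -> 257 left
July 1997 has 31 days -> back to June 30, 1997 -> 226 left
June 1997 has 30 days -> back to May 31, 1997 -> 196 left
May 1997 has 31 days -> back to April 30, 1997 -> 165 left
April 1997 has 30 days -> back to March 31, 1997 -> 135 left
March 1997 has 31 days -> back to February 28, 1997 -> 104 left
February 1997 has 28 days -> back to January 31, 1997 -> 76 left
January 1997 has 31 days -> back to December 31, 1996 -> 45 left
December 1996 has 31 days -> back to November 30, 1996 -> 14 left
November 1996: 30 - 14 = 16 -> lands on November 16

Result: 1996-11-16


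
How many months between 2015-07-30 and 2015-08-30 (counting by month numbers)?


From July 2015 to August 2015
0 years * 12 = 0 months, plus 1 month = 1

1 month


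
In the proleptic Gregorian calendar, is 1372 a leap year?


Gregorian leap year rule: divisible by 4, but not by 100, unless also by 400.
1372 is divisible by 4 but not 100 -> leap year

Yes


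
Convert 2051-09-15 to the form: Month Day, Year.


ISO 2051-09-15 parses as year=2051, month=09, day=15
Month 9 -> September

September 15, 2051


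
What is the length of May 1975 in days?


May 1975

31 days


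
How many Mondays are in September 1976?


September 1976 has 30 days
Anchor: Jan 1, 1976. With p = 1976 - 1 = 1975: (p + p//4 - p//100 + p//400) mod 7 = (1975 + 493 - 19 + 4) mod 7 = 2453 mod 7 = 3 -> Thursday (Mon=0 ... Sun=6)
Days before September (Jan-Aug): 244; September 1 index = (3 + 244) mod 7 = 2 -> Wednesday
First Monday is September 6
Mondays: 6, 13, 20, 27

4 Mondays


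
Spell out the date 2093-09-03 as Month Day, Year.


ISO 2093-09-03 parses as year=2093, month=09, day=03
Month 9 -> September

September 3, 2093


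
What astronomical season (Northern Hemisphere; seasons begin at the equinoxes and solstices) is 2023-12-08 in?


Date: December 8
Astronomical Autumn (approx.; exact equinox/solstice day varies by year): September 22 to December 20
December 8 falls within the Autumn window

Autumn


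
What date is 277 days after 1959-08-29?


Start: 1959-08-29, add 277 days
August 1959 has 31 days: 31 - 29 = 2 days to August 31 -> 275 left
September 1959 has 30 days -> 245 left
October 1959 has 31 days -> 214 left
November 1959 has 30 days -> 184 left
December 1959 has 31 days -> 153 left
January 1960 has 31 days -> 122 left
February 1960 has 29 days -> 93 left
March 1960 has 31 days -> 62 left
April 1960 has 30 days -> 32 left
May 1960 has 31 days -> 1 left
June 1960: 1 <= 30 -> lands on June 1

Result: 1960-06-01


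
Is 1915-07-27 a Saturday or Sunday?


Anchor: Jan 1, 1915. With p = 1915 - 1 = 1914: (p + p//4 - p//100 + p//400) mod 7 = (1914 + 478 - 19 + 4) mod 7 = 2377 mod 7 = 4 -> Friday (Mon=0 ... Sun=6)
Day of year: 208; offset = 207
Weekday index = (4 + 207) mod 7 = 1 -> Tuesday
Weekend days: Saturday, Sunday

No


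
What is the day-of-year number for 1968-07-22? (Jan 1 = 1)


Date: July 22, 1968
Days in months 1 through 6: 182
Plus 22 days in July

Day of year: 204


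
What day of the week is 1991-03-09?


Date: March 9, 1991
Anchor: Jan 1, 1991. With p = 1991 - 1 = 1990: (p + p//4 - p//100 + p//400) mod 7 = (1990 + 497 - 19 + 4) mod 7 = 2472 mod 7 = 1 -> Tuesday (Mon=0 ... Sun=6)
Days before March (Jan-Feb): 59; offset = 59 + 9 - 1 = 67
Weekday index = (1 + 67) mod 7 = 5

Day of the week: Saturday


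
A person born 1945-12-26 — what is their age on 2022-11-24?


Birth: 1945-12-26
Reference: 2022-11-24
Year difference: 2022 - 1945 = 77
Birthday not yet reached in 2022, subtract 1

76 years old


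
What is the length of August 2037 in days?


August 2037

31 days


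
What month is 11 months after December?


December is month 12
12 + 11 = 23; wrap: 23 - 12 = 11

November


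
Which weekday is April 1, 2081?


Target: April 1, 2081
Anchor: Jan 1, 2081. With p = 2081 - 1 = 2080: (p + p//4 - p//100 + p//400) mod 7 = (2080 + 520 - 20 + 5) mod 7 = 2585 mod 7 = 2 -> Wednesday (Mon=0 ... Sun=6)
Days before April (Jan-Mar): 90 days
Weekday index = (2 + 90) mod 7 = 1

Tuesday


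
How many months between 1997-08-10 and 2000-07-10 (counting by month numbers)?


From August 1997 to July 2000
3 years * 12 = 36 months, minus 1 month = 35

35 months


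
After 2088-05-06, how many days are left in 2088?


Day of year: 127 of 366
Remaining = 366 - 127

239 days


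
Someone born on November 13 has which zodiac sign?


Date: November 13
Conventional tropical zodiac dates: Scorpio from October 23 onward; Sagittarius starts November 22
November 13 falls within the Scorpio range

Scorpio


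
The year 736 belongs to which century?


Century = (year - 1) // 100 + 1
= (736 - 1) // 100 + 1
= 735 // 100 + 1
= 7 + 1

8th century


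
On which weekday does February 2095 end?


February 2095 has 28 days
Anchor: Jan 1, 2095. With p = 2095 - 1 = 2094: (p + p//4 - p//100 + p//400) mod 7 = (2094 + 523 - 20 + 5) mod 7 = 2602 mod 7 = 5 -> Saturday (Mon=0 ... Sun=6)
Days before February (Jan): 31; February 1 index = (5 + 31) mod 7 = 1 -> Tuesday
Last day offset: 28 - 1 = 27 days
Weekday index = (1 + 27) mod 7 = 0

Monday, February 28


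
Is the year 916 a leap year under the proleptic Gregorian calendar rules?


Gregorian leap year rule: divisible by 4, but not by 100, unless also by 400.
916 is divisible by 4 but not 100 -> leap year

Yes


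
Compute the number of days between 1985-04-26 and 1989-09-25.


From 1985-04-26 to 1989-09-25
1985-04-26: days before April = 31 + 28 + 31 = 90 (1985 is not a leap year); day of year = 90 + 26 = 116
1989-09-25: days before September = 31 + 28 + 31 + 30 + 31 + 30 + 31 + 31 = 243 (1989 is not a leap year); day of year = 243 + 25 = 268
Rest of 1985: 365 - 116 = 249
Full years 1986 (365), 1987 (365), 1988 (366): 1096
Total = 249 + 1096 + 268 = 1613

1613 days


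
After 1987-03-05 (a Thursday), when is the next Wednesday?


Current: Thursday
Target: Wednesday
Days ahead: 6

Next Wednesday: 1987-03-11


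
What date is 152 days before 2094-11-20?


Start: 2094-11-20, subtract 152 days
Back 20 days from November 20 reaches October 31, 2094 -> 132 left
October 2094 has 31 days -> back to September 30, 2094 -> 101 left
September 2094 has 30 days -> back to August 31, 2094 -> 71 left
August 2094 has 31 days -> back to July 31, 2094 -> 40 left
July 2094 has 31 days -> back to June 30, 2094 -> 9 left
June 2094: 30 - 9 = 21 -> lands on June 21

Result: 2094-06-21


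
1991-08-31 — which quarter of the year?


Month: August (month 8)
Q1: Jan-Mar, Q2: Apr-Jun, Q3: Jul-Sep, Q4: Oct-Dec

Q3


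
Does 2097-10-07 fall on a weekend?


Anchor: Jan 1, 2097. With p = 2097 - 1 = 2096: (p + p//4 - p//100 + p//400) mod 7 = (2096 + 524 - 20 + 5) mod 7 = 2605 mod 7 = 1 -> Tuesday (Mon=0 ... Sun=6)
Day of year: 280; offset = 279
Weekday index = (1 + 279) mod 7 = 0 -> Monday
Weekend days: Saturday, Sunday

No


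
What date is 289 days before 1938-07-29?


Start: 1938-07-29, subtract 289 days
Back 29 days from July 29 reaches June 30, 1938 -> 260 left
June 1938 has 30 days -> back to May 31, 1938 -> 230 left
May 1938 has 31 days -> back to April 30, 1938 -> 199 left
April 1938 has 30 days -> back to March 31, 1938 -> 169 left
March 1938 has 31 days -> back to February 28, 1938 -> 138 left
February 1938 has 28 days -> back to January 31, 1938 -> 110 left
January 1938 has 31 days -> back to December 31, 1937 -> 79 left
December 1937 has 31 days -> back to November 30, 1937 -> 48 left
November 1937 has 30 days -> back to October 31, 1937 -> 18 left
October 1937: 31 - 18 = 13 -> lands on October 13

Result: 1937-10-13


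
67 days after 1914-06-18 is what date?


Start: 1914-06-18, add 67 days
June 1914 has 30 days: 30 - 18 = 12 days to June 30 -> 55 left
July 1914 has 31 days -> 24 left
August 1914: 24 <= 31 -> lands on August 24

Result: 1914-08-24


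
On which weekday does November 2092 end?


November 2092 has 30 days
Anchor: Jan 1, 2092. With p = 2092 - 1 = 2091: (p + p//4 - p//100 + p//400) mod 7 = (2091 + 522 - 20 + 5) mod 7 = 2598 mod 7 = 1 -> Tuesday (Mon=0 ... Sun=6)
Days before November (Jan-Oct): 305; November 1 index = (1 + 305) mod 7 = 5 -> Saturday
Last day offset: 30 - 1 = 29 days
Weekday index = (5 + 29) mod 7 = 6

Sunday, November 30


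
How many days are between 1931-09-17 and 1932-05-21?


From 1931-09-17 to 1932-05-21
1931-09-17: days before September = 31 + 28 + 31 + 30 + 31 + 30 + 31 + 31 = 243 (1931 is not a leap year); day of year = 243 + 17 = 260
1932-05-21: days before May = 31 + 29 + 31 + 30 = 121 (1932 is a leap year); day of year = 121 + 21 = 142
Rest of 1931: 365 - 260 = 105
Total = 105 + 142 = 247

247 days


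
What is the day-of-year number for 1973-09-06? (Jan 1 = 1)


Date: September 6, 1973
Days in months 1 through 8: 243
Plus 6 days in September

Day of year: 249


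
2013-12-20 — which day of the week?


Date: December 20, 2013
Anchor: Jan 1, 2013. With p = 2013 - 1 = 2012: (p + p//4 - p//100 + p//400) mod 7 = (2012 + 503 - 20 + 5) mod 7 = 2500 mod 7 = 1 -> Tuesday (Mon=0 ... Sun=6)
Days before December (Jan-Nov): 334; offset = 334 + 20 - 1 = 353
Weekday index = (1 + 353) mod 7 = 4

Day of the week: Friday


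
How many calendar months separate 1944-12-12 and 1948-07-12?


From December 1944 to July 1948
4 years * 12 = 48 months, minus 5 months = 43

43 months


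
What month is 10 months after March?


March is month 3
3 + 10 = 13; wrap: 13 - 12 = 1

January


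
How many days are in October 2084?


October 2084

31 days


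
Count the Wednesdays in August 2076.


August 2076 has 31 days
Anchor: Jan 1, 2076. With p = 2076 - 1 = 2075: (p + p//4 - p//100 + p//400) mod 7 = (2075 + 518 - 20 + 5) mod 7 = 2578 mod 7 = 2 -> Wednesday (Mon=0 ... Sun=6)
Days before August (Jan-Jul): 213; August 1 index = (2 + 213) mod 7 = 5 -> Saturday
First Wednesday is August 5
Wednesdays: 5, 12, 19, 26

4 Wednesdays


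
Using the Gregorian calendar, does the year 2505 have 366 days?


Gregorian leap year rule: divisible by 4, but not by 100, unless also by 400.
2505 is not divisible by 4 -> not a leap year

No


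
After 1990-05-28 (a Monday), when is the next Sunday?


Current: Monday
Target: Sunday
Days ahead: 6

Next Sunday: 1990-06-03


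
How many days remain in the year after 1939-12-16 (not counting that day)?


Day of year: 350 of 365
Remaining = 365 - 350

15 days


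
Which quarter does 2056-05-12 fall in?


Month: May (month 5)
Q1: Jan-Mar, Q2: Apr-Jun, Q3: Jul-Sep, Q4: Oct-Dec

Q2


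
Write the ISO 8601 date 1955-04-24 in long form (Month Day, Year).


ISO 1955-04-24 parses as year=1955, month=04, day=24
Month 4 -> April

April 24, 1955


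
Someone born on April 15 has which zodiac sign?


Date: April 15
Conventional tropical zodiac dates: Aries from March 21 onward; Taurus starts April 20
April 15 falls within the Aries range

Aries


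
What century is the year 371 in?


Century = (year - 1) // 100 + 1
= (371 - 1) // 100 + 1
= 370 // 100 + 1
= 3 + 1

4th century


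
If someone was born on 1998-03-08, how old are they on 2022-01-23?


Birth: 1998-03-08
Reference: 2022-01-23
Year difference: 2022 - 1998 = 24
Birthday not yet reached in 2022, subtract 1

23 years old


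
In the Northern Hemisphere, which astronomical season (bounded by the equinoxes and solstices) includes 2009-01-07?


Date: January 7
Astronomical Winter (approx.; exact equinox/solstice day varies by year): December 21 to March 19
January 7 falls within the Winter window

Winter


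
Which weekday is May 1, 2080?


Target: May 1, 2080
Anchor: Jan 1, 2080. With p = 2080 - 1 = 2079: (p + p//4 - p//100 + p//400) mod 7 = (2079 + 519 - 20 + 5) mod 7 = 2583 mod 7 = 0 -> Monday (Mon=0 ... Sun=6)
Days before May (Jan-Apr): 121 days
Weekday index = (0 + 121) mod 7 = 2

Wednesday


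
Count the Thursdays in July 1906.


July 1906 has 31 days
Anchor: Jan 1, 1906. With p = 1906 - 1 = 1905: (p + p//4 - p//100 + p//400) mod 7 = (1905 + 476 - 19 + 4) mod 7 = 2366 mod 7 = 0 -> Monday (Mon=0 ... Sun=6)
Days before July (Jan-Jun): 181; July 1 index = (0 + 181) mod 7 = 6 -> Sunday
First Thursday is July 5
Thursdays: 5, 12, 19, 26

4 Thursdays


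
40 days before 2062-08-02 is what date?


Start: 2062-08-02, subtract 40 days
Back 2 days from August 2 reaches July 31, 2062 -> 38 left
July 2062 has 31 days -> back to June 30, 2062 -> 7 left
June 2062: 30 - 7 = 23 -> lands on June 23

Result: 2062-06-23


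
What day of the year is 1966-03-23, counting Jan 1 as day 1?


Date: March 23, 1966
Days in months 1 through 2: 59
Plus 23 days in March

Day of year: 82


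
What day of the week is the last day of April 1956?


April 1956 has 30 days
Anchor: Jan 1, 1956. With p = 1956 - 1 = 1955: (p + p//4 - p//100 + p//400) mod 7 = (1955 + 488 - 19 + 4) mod 7 = 2428 mod 7 = 6 -> Sunday (Mon=0 ... Sun=6)
Days before April (Jan-Mar): 91; April 1 index = (6 + 91) mod 7 = 6 -> Sunday
Last day offset: 30 - 1 = 29 days
Weekday index = (6 + 29) mod 7 = 0

Monday, April 30


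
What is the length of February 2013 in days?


February 2013 (leap year: no)

28 days


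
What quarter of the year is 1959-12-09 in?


Month: December (month 12)
Q1: Jan-Mar, Q2: Apr-Jun, Q3: Jul-Sep, Q4: Oct-Dec

Q4


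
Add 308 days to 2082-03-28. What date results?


Start: 2082-03-28, add 308 days
March 2082 has 31 days: 31 - 28 = 3 days to March 31 -> 305 left
April 2082 has 30 days -> 275 left
May 2082 has 31 days -> 244 left
June 2082 has 30 days -> 214 left
July 2082 has 31 days -> 183 left
August 2082 has 31 days -> 152 left
September 2082 has 30 days -> 122 left
October 2082 has 31 days -> 91 left
November 2082 has 30 days -> 61 left
December 2082 has 31 days -> 30 left
January 2083: 30 <= 31 -> lands on January 30

Result: 2083-01-30


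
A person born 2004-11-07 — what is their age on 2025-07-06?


Birth: 2004-11-07
Reference: 2025-07-06
Year difference: 2025 - 2004 = 21
Birthday not yet reached in 2025, subtract 1

20 years old


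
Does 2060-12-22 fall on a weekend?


Anchor: Jan 1, 2060. With p = 2060 - 1 = 2059: (p + p//4 - p//100 + p//400) mod 7 = (2059 + 514 - 20 + 5) mod 7 = 2558 mod 7 = 3 -> Thursday (Mon=0 ... Sun=6)
Day of year: 357; offset = 356
Weekday index = (3 + 356) mod 7 = 2 -> Wednesday
Weekend days: Saturday, Sunday

No


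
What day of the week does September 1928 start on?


Target: September 1, 1928
Anchor: Jan 1, 1928. With p = 1928 - 1 = 1927: (p + p//4 - p//100 + p//400) mod 7 = (1927 + 481 - 19 + 4) mod 7 = 2393 mod 7 = 6 -> Sunday (Mon=0 ... Sun=6)
Days before September (Jan-Aug): 244 days
Weekday index = (6 + 244) mod 7 = 5

Saturday


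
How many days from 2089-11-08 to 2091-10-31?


From 2089-11-08 to 2091-10-31
2089-11-08: days before November = 31 + 28 + 31 + 30 + 31 + 30 + 31 + 31 + 30 + 31 = 304 (2089 is not a leap year); day of year = 304 + 8 = 312
2091-10-31: days before October = 31 + 28 + 31 + 30 + 31 + 30 + 31 + 31 + 30 = 273 (2091 is not a leap year); day of year = 273 + 31 = 304
Rest of 2089: 365 - 312 = 53
Full years 2090 (365): 365
Total = 53 + 365 + 304 = 722

722 days


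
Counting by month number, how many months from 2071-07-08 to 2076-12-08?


From July 2071 to December 2076
5 years * 12 = 60 months, plus 5 months = 65

65 months


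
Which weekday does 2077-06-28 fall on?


Date: June 28, 2077
Anchor: Jan 1, 2077. With p = 2077 - 1 = 2076: (p + p//4 - p//100 + p//400) mod 7 = (2076 + 519 - 20 + 5) mod 7 = 2580 mod 7 = 4 -> Friday (Mon=0 ... Sun=6)
Days before June (Jan-May): 151; offset = 151 + 28 - 1 = 178
Weekday index = (4 + 178) mod 7 = 0

Day of the week: Monday


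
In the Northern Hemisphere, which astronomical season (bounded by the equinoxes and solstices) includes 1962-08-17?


Date: August 17
Astronomical Summer (approx.; exact equinox/solstice day varies by year): June 21 to September 21
August 17 falls within the Summer window

Summer
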